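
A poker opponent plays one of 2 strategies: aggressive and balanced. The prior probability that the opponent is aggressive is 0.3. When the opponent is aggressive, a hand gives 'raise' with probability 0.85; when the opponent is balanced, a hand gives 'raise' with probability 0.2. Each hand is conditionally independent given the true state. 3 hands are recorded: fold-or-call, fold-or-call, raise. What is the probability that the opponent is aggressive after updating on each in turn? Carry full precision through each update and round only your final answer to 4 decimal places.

After 'fold-or-call': P(aggressive) = 0.15·0.3000 / (0.15·0.3000 + 0.8·0.7000) ≈ 0.0744
After 'fold-or-call': P(aggressive) = 0.15·0.0744 / (0.15·0.0744 + 0.8·0.9256) ≈ 0.0148
After 'raise': P(aggressive) = 0.85·0.0148 / (0.85·0.0148 + 0.2·0.9852) ≈ 0.0602

0.0602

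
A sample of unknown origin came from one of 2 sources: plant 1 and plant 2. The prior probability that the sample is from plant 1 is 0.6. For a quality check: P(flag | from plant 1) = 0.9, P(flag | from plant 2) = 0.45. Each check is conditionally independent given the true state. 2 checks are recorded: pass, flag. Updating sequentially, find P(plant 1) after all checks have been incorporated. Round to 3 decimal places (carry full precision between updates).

0.353

After 'pass': P(plant 1) = 0.1·0.6000 / (0.1·0.6000 + 0.55·0.4000) ≈ 0.2143
After 'flag': P(plant 1) = 0.9·0.2143 / (0.9·0.2143 + 0.45·0.7857) ≈ 0.3529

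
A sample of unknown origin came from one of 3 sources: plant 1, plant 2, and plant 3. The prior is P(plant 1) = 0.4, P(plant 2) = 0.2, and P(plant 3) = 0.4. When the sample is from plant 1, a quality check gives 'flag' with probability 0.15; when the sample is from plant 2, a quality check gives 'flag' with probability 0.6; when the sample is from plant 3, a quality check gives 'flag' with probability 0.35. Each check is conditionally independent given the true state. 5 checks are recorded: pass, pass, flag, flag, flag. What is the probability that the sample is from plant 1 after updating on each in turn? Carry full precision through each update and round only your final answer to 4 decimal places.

0.0645

After 'pass': normaliser = 0.85·0.4000 + 0.4·0.2000 + 0.65·0.4000; P(plant 1) ≈ 0.5000, P(plant 2) ≈ 0.1176, P(plant 3) ≈ 0.3824
After 'pass': normaliser = 0.85·0.5000 + 0.4·0.1176 + 0.65·0.3824; P(plant 1) ≈ 0.5898, P(plant 2) ≈ 0.0653, P(plant 3) ≈ 0.3449
After 'flag': normaliser = 0.15·0.5898 + 0.6·0.0653 + 0.35·0.3449; P(plant 1) ≈ 0.3562, P(plant 2) ≈ 0.1578, P(plant 3) ≈ 0.4860
After 'flag': normaliser = 0.15·0.3562 + 0.6·0.1578 + 0.35·0.4860; P(plant 1) ≈ 0.1679, P(plant 2) ≈ 0.2975, P(plant 3) ≈ 0.5346
After 'flag': normaliser = 0.15·0.1679 + 0.6·0.2975 + 0.35·0.5346; P(plant 1) ≈ 0.0645, P(plant 2) ≈ 0.4567, P(plant 3) ≈ 0.4788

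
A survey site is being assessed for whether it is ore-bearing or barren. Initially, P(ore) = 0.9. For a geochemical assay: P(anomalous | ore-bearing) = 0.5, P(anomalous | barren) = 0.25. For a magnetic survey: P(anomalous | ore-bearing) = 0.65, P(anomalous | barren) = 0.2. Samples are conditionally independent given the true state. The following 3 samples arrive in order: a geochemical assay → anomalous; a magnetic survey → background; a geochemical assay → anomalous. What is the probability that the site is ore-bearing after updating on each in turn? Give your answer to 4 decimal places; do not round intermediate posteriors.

0.9403

After a geochemical assay='anomalous': P(ore) = 0.5·0.9000 / (0.5·0.9000 + 0.25·0.1000) ≈ 0.9474
After a magnetic survey='background': P(ore) = 0.35·0.9474 / (0.35·0.9474 + 0.8·0.0526) ≈ 0.8873
After a geochemical assay='anomalous': P(ore) = 0.5·0.8873 / (0.5·0.8873 + 0.25·0.1127) ≈ 0.9403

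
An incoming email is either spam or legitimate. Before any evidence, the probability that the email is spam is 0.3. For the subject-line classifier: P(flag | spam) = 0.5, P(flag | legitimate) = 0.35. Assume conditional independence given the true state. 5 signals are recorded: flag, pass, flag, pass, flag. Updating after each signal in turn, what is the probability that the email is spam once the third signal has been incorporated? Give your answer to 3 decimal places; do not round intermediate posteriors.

After 'flag': P(spam) = 0.5·0.3000 / (0.5·0.3000 + 0.35·0.7000) ≈ 0.3797
After 'pass': P(spam) = 0.5·0.3797 / (0.5·0.3797 + 0.65·0.6203) ≈ 0.3202
After 'flag': P(spam) = 0.5·0.3202 / (0.5·0.3202 + 0.35·0.6798) ≈ 0.4022

0.402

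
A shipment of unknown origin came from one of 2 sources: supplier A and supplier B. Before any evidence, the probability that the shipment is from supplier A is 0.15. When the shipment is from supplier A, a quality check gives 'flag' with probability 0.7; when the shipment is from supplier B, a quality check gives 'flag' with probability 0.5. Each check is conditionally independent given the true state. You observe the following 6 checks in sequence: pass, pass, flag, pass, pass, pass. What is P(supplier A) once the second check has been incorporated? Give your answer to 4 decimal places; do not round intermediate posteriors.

0.0597

After 'pass': P(supplier A) = 0.3·0.1500 / (0.3·0.1500 + 0.5·0.8500) ≈ 0.0957
After 'pass': P(supplier A) = 0.3·0.0957 / (0.3·0.0957 + 0.5·0.9043) ≈ 0.0597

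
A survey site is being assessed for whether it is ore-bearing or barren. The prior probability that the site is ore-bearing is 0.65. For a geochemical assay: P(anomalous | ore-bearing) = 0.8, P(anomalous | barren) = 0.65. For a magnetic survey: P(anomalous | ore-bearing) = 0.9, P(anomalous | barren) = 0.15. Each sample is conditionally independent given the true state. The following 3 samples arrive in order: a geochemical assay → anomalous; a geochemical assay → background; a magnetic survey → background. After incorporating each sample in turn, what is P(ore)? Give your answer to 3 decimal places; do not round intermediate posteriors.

0.133

After a geochemical assay='anomalous': P(ore) = 0.8·0.6500 / (0.8·0.6500 + 0.65·0.3500) ≈ 0.6957
After a geochemical assay='background': P(ore) = 0.2·0.6957 / (0.2·0.6957 + 0.35·0.3043) ≈ 0.5664
After a magnetic survey='background': P(ore) = 0.1·0.5664 / (0.1·0.5664 + 0.85·0.4336) ≈ 0.1332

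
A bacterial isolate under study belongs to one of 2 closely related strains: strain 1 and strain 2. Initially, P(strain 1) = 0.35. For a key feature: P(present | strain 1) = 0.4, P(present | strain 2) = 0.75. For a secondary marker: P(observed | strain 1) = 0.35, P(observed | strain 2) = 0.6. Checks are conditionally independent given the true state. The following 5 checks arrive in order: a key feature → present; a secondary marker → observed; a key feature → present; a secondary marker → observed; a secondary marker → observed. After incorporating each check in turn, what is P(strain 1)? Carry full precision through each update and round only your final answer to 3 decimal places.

0.030

Apply Bayes' rule sequentially, carrying P(strain 1) forward.
After a key feature='present': P(strain 1) = 0.4·0.3500 / (0.4·0.3500 + 0.75·0.6500) ≈ 0.2231
After a secondary marker='observed': P(strain 1) = 0.35·0.2231 / (0.35·0.2231 + 0.6·0.7769) ≈ 0.1435
After a key feature='present': P(strain 1) = 0.4·0.1435 / (0.4·0.1435 + 0.75·0.8565) ≈ 0.0820
After a secondary marker='observed': P(strain 1) = 0.35·0.0820 / (0.35·0.0820 + 0.6·0.9180) ≈ 0.0495
After a secondary marker='observed': P(strain 1) = 0.35·0.0495 / (0.35·0.0495 + 0.6·0.9505) ≈ 0.0295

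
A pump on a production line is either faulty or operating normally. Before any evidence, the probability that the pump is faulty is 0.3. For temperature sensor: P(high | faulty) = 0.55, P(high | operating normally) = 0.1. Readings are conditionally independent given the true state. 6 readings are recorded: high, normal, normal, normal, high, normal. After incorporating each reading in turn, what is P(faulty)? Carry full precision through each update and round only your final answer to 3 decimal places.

0.448

Each posterior becomes the prior for the next update.
After 'high': P(faulty) = 0.55·0.3000 / (0.55·0.3000 + 0.1·0.7000) ≈ 0.7021
After 'normal': P(faulty) = 0.45·0.7021 / (0.45·0.7021 + 0.9·0.2979) ≈ 0.5410
After 'normal': P(faulty) = 0.45·0.5410 / (0.45·0.5410 + 0.9·0.4590) ≈ 0.3708
After 'normal': P(faulty) = 0.45·0.3708 / (0.45·0.3708 + 0.9·0.6292) ≈ 0.2276
After 'high': P(faulty) = 0.55·0.2276 / (0.55·0.2276 + 0.1·0.7724) ≈ 0.6184
After 'normal': P(faulty) = 0.45·0.6184 / (0.45·0.6184 + 0.9·0.3816) ≈ 0.4476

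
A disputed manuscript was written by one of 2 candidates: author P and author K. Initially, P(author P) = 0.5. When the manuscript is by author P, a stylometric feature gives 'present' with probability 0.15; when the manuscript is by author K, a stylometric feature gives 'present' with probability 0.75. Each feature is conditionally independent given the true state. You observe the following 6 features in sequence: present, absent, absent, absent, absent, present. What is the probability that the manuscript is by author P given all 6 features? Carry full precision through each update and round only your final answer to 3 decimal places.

0.842

After 'present': P(author P) = 0.15·0.5000 / (0.15·0.5000 + 0.75·0.5000) ≈ 0.1667
After 'absent': P(author P) = 0.85·0.1667 / (0.85·0.1667 + 0.25·0.8333) ≈ 0.4048
After 'absent': P(author P) = 0.85·0.4048 / (0.85·0.4048 + 0.25·0.5952) ≈ 0.6981
After 'absent': P(author P) = 0.85·0.6981 / (0.85·0.6981 + 0.25·0.3019) ≈ 0.8871
After 'absent': P(author P) = 0.85·0.8871 / (0.85·0.8871 + 0.25·0.1129) ≈ 0.9639
After 'present': P(author P) = 0.15·0.9639 / (0.15·0.9639 + 0.75·0.0361) ≈ 0.8424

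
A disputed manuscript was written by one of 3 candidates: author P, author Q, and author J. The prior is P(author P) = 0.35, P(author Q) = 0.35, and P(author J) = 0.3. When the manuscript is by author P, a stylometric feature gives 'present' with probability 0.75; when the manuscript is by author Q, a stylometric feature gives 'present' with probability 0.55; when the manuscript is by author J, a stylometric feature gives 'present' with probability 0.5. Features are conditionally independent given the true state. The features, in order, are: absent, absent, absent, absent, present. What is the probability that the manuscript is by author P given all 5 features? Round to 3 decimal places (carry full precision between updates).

Each posterior becomes the prior for the next update.
After 'absent': normaliser = 0.25·0.3500 + 0.45·0.3500 + 0.5·0.3000; P(author P) ≈ 0.2215, P(author Q) ≈ 0.3987, P(author J) ≈ 0.3797
After 'absent': normaliser = 0.25·0.2215 + 0.45·0.3987 + 0.5·0.3797; P(author P) ≈ 0.1304, P(author Q) ≈ 0.4225, P(author J) ≈ 0.4471
After 'absent': normaliser = 0.25·0.1304 + 0.45·0.4225 + 0.5·0.4471; P(author P) ≈ 0.0731, P(author Q) ≈ 0.4260, P(author J) ≈ 0.5009
After 'absent': normaliser = 0.25·0.0731 + 0.45·0.4260 + 0.5·0.5009; P(author P) ≈ 0.0397, P(author Q) ≈ 0.4164, P(author J) ≈ 0.5440
After 'present': normaliser = 0.75·0.0397 + 0.55·0.4164 + 0.5·0.5440; P(author P) ≈ 0.0561, P(author Q) ≈ 0.4315, P(author J) ≈ 0.5125

0.056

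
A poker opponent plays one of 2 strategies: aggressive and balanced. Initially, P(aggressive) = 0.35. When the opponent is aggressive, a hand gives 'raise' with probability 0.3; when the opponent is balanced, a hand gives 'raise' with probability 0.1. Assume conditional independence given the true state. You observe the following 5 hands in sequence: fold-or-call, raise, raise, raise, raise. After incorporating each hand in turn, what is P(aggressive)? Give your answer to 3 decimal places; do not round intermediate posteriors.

0.971

Each posterior becomes the prior for the next update.
After 'fold-or-call': P(aggressive) = 0.7·0.3500 / (0.7·0.3500 + 0.9·0.6500) ≈ 0.2952
After 'raise': P(aggressive) = 0.3·0.2952 / (0.3·0.2952 + 0.1·0.7048) ≈ 0.5568
After 'raise': P(aggressive) = 0.3·0.5568 / (0.3·0.5568 + 0.1·0.4432) ≈ 0.7903
After 'raise': P(aggressive) = 0.3·0.7903 / (0.3·0.7903 + 0.1·0.2097) ≈ 0.9187
After 'raise': P(aggressive) = 0.3·0.9187 / (0.3·0.9187 + 0.1·0.0813) ≈ 0.9714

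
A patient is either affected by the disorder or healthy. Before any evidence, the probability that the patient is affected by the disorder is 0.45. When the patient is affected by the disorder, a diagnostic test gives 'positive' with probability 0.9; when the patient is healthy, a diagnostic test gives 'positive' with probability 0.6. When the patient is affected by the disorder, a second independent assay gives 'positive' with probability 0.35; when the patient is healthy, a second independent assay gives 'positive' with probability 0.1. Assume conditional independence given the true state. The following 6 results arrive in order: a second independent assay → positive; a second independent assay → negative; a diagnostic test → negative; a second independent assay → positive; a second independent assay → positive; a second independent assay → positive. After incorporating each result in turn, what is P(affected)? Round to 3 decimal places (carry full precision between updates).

0.957

Each posterior becomes the prior for the next update.
After a second independent assay='positive': P(affected) = 0.35·0.4500 / (0.35·0.4500 + 0.1·0.5500) ≈ 0.7412
After a second independent assay='negative': P(affected) = 0.65·0.7412 / (0.65·0.7412 + 0.9·0.2588) ≈ 0.6741
After a diagnostic test='negative': P(affected) = 0.1·0.6741 / (0.1·0.6741 + 0.4·0.3259) ≈ 0.3408
After a second independent assay='positive': P(affected) = 0.35·0.3408 / (0.35·0.3408 + 0.1·0.6592) ≈ 0.6441
After a second independent assay='positive': P(affected) = 0.35·0.6441 / (0.35·0.6441 + 0.1·0.3559) ≈ 0.8636
After a second independent assay='positive': P(affected) = 0.35·0.8636 / (0.35·0.8636 + 0.1·0.1364) ≈ 0.9568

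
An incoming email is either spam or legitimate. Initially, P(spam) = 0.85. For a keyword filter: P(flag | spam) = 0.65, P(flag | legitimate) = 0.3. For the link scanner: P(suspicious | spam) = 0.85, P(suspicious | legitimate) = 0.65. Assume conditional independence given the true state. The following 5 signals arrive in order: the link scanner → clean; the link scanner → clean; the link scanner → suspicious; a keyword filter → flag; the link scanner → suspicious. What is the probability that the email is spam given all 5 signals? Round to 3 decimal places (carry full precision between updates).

After the link scanner='clean': P(spam) = 0.15·0.8500 / (0.15·0.8500 + 0.35·0.1500) ≈ 0.7083
After the link scanner='clean': P(spam) = 0.15·0.7083 / (0.15·0.7083 + 0.35·0.2917) ≈ 0.5100
After the link scanner='suspicious': P(spam) = 0.85·0.5100 / (0.85·0.5100 + 0.65·0.4900) ≈ 0.5765
After a keyword filter='flag': P(spam) = 0.65·0.5765 / (0.65·0.5765 + 0.3·0.4235) ≈ 0.7468
After the link scanner='suspicious': P(spam) = 0.85·0.7468 / (0.85·0.7468 + 0.65·0.2532) ≈ 0.7941

0.794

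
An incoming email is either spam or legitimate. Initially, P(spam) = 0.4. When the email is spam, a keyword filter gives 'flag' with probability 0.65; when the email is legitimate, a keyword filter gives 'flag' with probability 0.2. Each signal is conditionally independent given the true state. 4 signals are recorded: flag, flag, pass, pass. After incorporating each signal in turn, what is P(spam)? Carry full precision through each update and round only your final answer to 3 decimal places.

Apply Bayes' rule sequentially, carrying P(spam) forward.
After 'flag': P(spam) = 0.65·0.4000 / (0.65·0.4000 + 0.2·0.6000) ≈ 0.6842
After 'flag': P(spam) = 0.65·0.6842 / (0.65·0.6842 + 0.2·0.3158) ≈ 0.8756
After 'pass': P(spam) = 0.35·0.8756 / (0.35·0.8756 + 0.8·0.1244) ≈ 0.7549
After 'pass': P(spam) = 0.35·0.7549 / (0.35·0.7549 + 0.8·0.2451) ≈ 0.5741

0.574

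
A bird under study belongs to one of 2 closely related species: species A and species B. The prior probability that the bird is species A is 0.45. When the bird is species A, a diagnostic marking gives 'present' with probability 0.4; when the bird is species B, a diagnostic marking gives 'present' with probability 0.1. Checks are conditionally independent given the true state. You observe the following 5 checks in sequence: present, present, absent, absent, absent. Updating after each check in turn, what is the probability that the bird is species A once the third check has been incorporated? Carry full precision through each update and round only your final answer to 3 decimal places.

After 'present': P(species A) = 0.4·0.4500 / (0.4·0.4500 + 0.1·0.5500) ≈ 0.7660
After 'present': P(species A) = 0.4·0.7660 / (0.4·0.7660 + 0.1·0.2340) ≈ 0.9290
After 'absent': P(species A) = 0.6·0.9290 / (0.6·0.9290 + 0.9·0.0710) ≈ 0.8972

0.897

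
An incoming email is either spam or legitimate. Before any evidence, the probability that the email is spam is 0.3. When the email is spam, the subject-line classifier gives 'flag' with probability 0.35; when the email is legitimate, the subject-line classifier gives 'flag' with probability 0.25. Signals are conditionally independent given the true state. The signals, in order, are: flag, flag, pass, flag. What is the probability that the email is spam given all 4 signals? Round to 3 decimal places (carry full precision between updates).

Each posterior becomes the prior for the next update.
After 'flag': P(spam) = 0.35·0.3000 / (0.35·0.3000 + 0.25·0.7000) ≈ 0.3750
After 'flag': P(spam) = 0.35·0.3750 / (0.35·0.3750 + 0.25·0.6250) ≈ 0.4565
After 'pass': P(spam) = 0.65·0.4565 / (0.65·0.4565 + 0.75·0.5435) ≈ 0.4213
After 'flag': P(spam) = 0.35·0.4213 / (0.35·0.4213 + 0.25·0.5787) ≈ 0.5048

0.505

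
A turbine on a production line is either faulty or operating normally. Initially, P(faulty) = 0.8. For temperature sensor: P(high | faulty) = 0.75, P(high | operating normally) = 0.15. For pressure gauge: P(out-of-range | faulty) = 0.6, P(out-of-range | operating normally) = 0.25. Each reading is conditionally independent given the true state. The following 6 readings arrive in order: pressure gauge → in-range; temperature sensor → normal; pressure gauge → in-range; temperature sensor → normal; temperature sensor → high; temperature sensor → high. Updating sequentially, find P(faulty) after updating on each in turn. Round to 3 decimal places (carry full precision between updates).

After pressure gauge='in-range': P(faulty) = 0.4·0.8000 / (0.4·0.8000 + 0.75·0.2000) ≈ 0.6809
After temperature sensor='normal': P(faulty) = 0.25·0.6809 / (0.25·0.6809 + 0.85·0.3191) ≈ 0.3855
After pressure gauge='in-range': P(faulty) = 0.4·0.3855 / (0.4·0.3855 + 0.75·0.6145) ≈ 0.2507
After temperature sensor='normal': P(faulty) = 0.25·0.2507 / (0.25·0.2507 + 0.85·0.7493) ≈ 0.0896
After temperature sensor='high': P(faulty) = 0.75·0.0896 / (0.75·0.0896 + 0.15·0.9104) ≈ 0.3298
After temperature sensor='high': P(faulty) = 0.75·0.3298 / (0.75·0.3298 + 0.15·0.6702) ≈ 0.7110

0.711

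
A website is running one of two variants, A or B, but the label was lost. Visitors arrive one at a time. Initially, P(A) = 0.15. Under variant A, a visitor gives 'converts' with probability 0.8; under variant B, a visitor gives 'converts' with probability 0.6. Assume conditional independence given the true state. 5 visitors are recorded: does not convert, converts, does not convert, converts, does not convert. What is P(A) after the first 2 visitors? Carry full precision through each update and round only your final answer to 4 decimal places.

0.1053

After 'does not convert': P(A) = 0.2·0.1500 / (0.2·0.1500 + 0.4·0.8500) ≈ 0.0811
After 'converts': P(A) = 0.8·0.0811 / (0.8·0.0811 + 0.6·0.9189) ≈ 0.1053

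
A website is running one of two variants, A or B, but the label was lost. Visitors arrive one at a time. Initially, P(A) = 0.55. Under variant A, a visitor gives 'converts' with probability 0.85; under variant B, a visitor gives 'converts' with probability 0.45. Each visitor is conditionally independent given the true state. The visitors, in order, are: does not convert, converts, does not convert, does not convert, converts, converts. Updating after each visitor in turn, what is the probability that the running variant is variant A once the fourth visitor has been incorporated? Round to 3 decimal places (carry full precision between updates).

0.045

After 'does not convert': P(A) = 0.15·0.5500 / (0.15·0.5500 + 0.55·0.4500) ≈ 0.2500
After 'converts': P(A) = 0.85·0.2500 / (0.85·0.2500 + 0.45·0.7500) ≈ 0.3864
After 'does not convert': P(A) = 0.15·0.3864 / (0.15·0.3864 + 0.55·0.6136) ≈ 0.1466
After 'does not convert': P(A) = 0.15·0.1466 / (0.15·0.1466 + 0.55·0.8534) ≈ 0.0447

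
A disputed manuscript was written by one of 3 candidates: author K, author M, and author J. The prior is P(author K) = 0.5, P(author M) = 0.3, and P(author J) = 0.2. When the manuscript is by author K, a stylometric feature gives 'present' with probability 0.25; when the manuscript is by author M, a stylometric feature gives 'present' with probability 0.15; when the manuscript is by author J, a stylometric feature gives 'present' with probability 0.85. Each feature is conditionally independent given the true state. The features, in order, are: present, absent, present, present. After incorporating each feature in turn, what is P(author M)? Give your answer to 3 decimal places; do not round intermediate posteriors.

After 'present': normaliser = 0.25·0.5000 + 0.15·0.3000 + 0.85·0.2000; P(author K) ≈ 0.3676, P(author M) ≈ 0.1324, P(author J) ≈ 0.5000
After 'absent': normaliser = 0.75·0.3676 + 0.85·0.1324 + 0.15·0.5000; P(author K) ≈ 0.5952, P(author M) ≈ 0.2429, P(author J) ≈ 0.1619
After 'present': normaliser = 0.25·0.5952 + 0.15·0.2429 + 0.85·0.1619; P(author K) ≈ 0.4609, P(author M) ≈ 0.1128, P(author J) ≈ 0.4263
After 'present': normaliser = 0.25·0.4609 + 0.15·0.1128 + 0.85·0.4263; P(author K) ≈ 0.2330, P(author M) ≈ 0.0342, P(author J) ≈ 0.7327

0.034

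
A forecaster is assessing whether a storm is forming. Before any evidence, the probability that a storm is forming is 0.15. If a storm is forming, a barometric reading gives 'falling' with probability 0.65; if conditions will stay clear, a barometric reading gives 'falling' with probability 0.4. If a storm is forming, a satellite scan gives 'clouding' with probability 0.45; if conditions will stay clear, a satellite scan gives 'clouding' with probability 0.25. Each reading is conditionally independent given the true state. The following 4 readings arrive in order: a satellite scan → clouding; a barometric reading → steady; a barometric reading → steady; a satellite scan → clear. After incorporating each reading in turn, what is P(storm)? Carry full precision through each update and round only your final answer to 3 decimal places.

After a satellite scan='clouding': P(storm) = 0.45·0.1500 / (0.45·0.1500 + 0.25·0.8500) ≈ 0.2411
After a barometric reading='steady': P(storm) = 0.35·0.2411 / (0.35·0.2411 + 0.6·0.7589) ≈ 0.1563
After a barometric reading='steady': P(storm) = 0.35·0.1563 / (0.35·0.1563 + 0.6·0.8437) ≈ 0.0975
After a satellite scan='clear': P(storm) = 0.55·0.0975 / (0.55·0.0975 + 0.75·0.9025) ≈ 0.0734

0.073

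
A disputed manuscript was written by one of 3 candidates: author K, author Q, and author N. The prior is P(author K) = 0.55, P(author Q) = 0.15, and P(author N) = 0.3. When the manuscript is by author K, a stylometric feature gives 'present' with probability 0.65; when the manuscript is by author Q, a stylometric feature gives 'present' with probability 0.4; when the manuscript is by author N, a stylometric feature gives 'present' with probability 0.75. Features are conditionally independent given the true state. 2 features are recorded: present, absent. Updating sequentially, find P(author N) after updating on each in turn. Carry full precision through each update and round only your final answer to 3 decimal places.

After 'present': normaliser = 0.65·0.5500 + 0.4·0.1500 + 0.75·0.3000; P(author K) ≈ 0.5564, P(author Q) ≈ 0.0934, P(author N) ≈ 0.3502
After 'absent': normaliser = 0.35·0.5564 + 0.6·0.0934 + 0.25·0.3502; P(author K) ≈ 0.5756, P(author Q) ≈ 0.1656, P(author N) ≈ 0.2588

0.259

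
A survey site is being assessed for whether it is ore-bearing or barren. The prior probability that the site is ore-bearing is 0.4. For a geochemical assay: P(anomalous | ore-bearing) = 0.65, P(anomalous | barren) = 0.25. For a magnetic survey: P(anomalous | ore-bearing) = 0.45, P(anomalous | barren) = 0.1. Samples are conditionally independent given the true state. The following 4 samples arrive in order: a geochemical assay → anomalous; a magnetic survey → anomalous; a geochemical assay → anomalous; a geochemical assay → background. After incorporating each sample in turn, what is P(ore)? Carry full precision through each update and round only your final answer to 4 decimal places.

0.9044

Each posterior becomes the prior for the next update.
After a geochemical assay='anomalous': P(ore) = 0.65·0.4000 / (0.65·0.4000 + 0.25·0.6000) ≈ 0.6341
After a magnetic survey='anomalous': P(ore) = 0.45·0.6341 / (0.45·0.6341 + 0.1·0.3659) ≈ 0.8864
After a geochemical assay='anomalous': P(ore) = 0.65·0.8864 / (0.65·0.8864 + 0.25·0.1136) ≈ 0.9530
After a geochemical assay='background': P(ore) = 0.35·0.9530 / (0.35·0.9530 + 0.75·0.0470) ≈ 0.9044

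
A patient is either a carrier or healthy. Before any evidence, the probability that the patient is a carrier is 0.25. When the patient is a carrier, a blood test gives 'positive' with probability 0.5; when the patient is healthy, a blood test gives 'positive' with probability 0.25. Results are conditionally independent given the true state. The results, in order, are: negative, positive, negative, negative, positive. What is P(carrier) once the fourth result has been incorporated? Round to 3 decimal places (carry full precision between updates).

After 'negative': P(carrier) = 0.5·0.2500 / (0.5·0.2500 + 0.75·0.7500) ≈ 0.1818
After 'positive': P(carrier) = 0.5·0.1818 / (0.5·0.1818 + 0.25·0.8182) ≈ 0.3077
After 'negative': P(carrier) = 0.5·0.3077 / (0.5·0.3077 + 0.75·0.6923) ≈ 0.2286
After 'negative': P(carrier) = 0.5·0.2286 / (0.5·0.2286 + 0.75·0.7714) ≈ 0.1649

0.165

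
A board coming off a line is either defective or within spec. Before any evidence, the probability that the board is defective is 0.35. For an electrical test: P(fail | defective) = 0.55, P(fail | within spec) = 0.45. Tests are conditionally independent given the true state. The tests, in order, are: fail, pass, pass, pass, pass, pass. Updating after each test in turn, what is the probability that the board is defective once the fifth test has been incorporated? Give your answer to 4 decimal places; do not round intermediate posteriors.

Each posterior becomes the prior for the next update.
After 'fail': P(defective) = 0.55·0.3500 / (0.55·0.3500 + 0.45·0.6500) ≈ 0.3969
After 'pass': P(defective) = 0.45·0.3969 / (0.45·0.3969 + 0.55·0.6031) ≈ 0.3500
After 'pass': P(defective) = 0.45·0.3500 / (0.45·0.3500 + 0.55·0.6500) ≈ 0.3058
After 'pass': P(defective) = 0.45·0.3058 / (0.45·0.3058 + 0.55·0.6942) ≈ 0.2650
After 'pass': P(defective) = 0.45·0.2650 / (0.45·0.2650 + 0.55·0.7350) ≈ 0.2278

0.2278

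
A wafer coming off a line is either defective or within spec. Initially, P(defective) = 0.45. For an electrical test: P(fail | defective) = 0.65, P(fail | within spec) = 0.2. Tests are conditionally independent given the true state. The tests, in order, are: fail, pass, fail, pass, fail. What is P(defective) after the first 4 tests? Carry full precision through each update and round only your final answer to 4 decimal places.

After 'fail': P(defective) = 0.65·0.4500 / (0.65·0.4500 + 0.2·0.5500) ≈ 0.7267
After 'pass': P(defective) = 0.35·0.7267 / (0.35·0.7267 + 0.8·0.2733) ≈ 0.5378
After 'fail': P(defective) = 0.65·0.5378 / (0.65·0.5378 + 0.2·0.4622) ≈ 0.7908
After 'pass': P(defective) = 0.35·0.7908 / (0.35·0.7908 + 0.8·0.2092) ≈ 0.6232

0.6232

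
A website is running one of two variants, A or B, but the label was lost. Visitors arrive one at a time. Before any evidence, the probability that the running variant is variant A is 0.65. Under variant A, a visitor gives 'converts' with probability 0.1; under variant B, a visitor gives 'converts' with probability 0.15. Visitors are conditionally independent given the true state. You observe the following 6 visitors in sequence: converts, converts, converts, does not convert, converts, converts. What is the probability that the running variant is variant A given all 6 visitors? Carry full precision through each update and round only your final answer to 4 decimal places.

0.2057

After 'converts': P(A) = 0.1·0.6500 / (0.1·0.6500 + 0.15·0.3500) ≈ 0.5532
After 'converts': P(A) = 0.1·0.5532 / (0.1·0.5532 + 0.15·0.4468) ≈ 0.4522
After 'converts': P(A) = 0.1·0.4522 / (0.1·0.4522 + 0.15·0.5478) ≈ 0.3549
After 'does not convert': P(A) = 0.9·0.3549 / (0.9·0.3549 + 0.85·0.6451) ≈ 0.3681
After 'converts': P(A) = 0.1·0.3681 / (0.1·0.3681 + 0.15·0.6319) ≈ 0.2798
After 'converts': P(A) = 0.1·0.2798 / (0.1·0.2798 + 0.15·0.7202) ≈ 0.2057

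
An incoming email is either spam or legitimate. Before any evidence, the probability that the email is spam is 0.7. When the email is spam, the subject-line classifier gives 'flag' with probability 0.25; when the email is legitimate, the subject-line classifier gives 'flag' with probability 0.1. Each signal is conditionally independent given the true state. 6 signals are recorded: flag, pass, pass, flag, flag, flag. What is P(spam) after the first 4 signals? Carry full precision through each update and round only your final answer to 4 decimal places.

0.9101

After 'flag': P(spam) = 0.25·0.7000 / (0.25·0.7000 + 0.1·0.3000) ≈ 0.8537
After 'pass': P(spam) = 0.75·0.8537 / (0.75·0.8537 + 0.9·0.1463) ≈ 0.8294
After 'pass': P(spam) = 0.75·0.8294 / (0.75·0.8294 + 0.9·0.1706) ≈ 0.8020
After 'flag': P(spam) = 0.25·0.8020 / (0.25·0.8020 + 0.1·0.1980) ≈ 0.9101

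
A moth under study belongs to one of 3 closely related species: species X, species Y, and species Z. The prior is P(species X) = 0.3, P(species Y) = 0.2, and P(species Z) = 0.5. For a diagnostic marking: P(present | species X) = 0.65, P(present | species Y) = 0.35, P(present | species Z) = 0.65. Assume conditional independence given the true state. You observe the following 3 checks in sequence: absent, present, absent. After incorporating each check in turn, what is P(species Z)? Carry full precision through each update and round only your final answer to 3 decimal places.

After 'absent': normaliser = 0.35·0.3000 + 0.65·0.2000 + 0.35·0.5000; P(species X) ≈ 0.2561, P(species Y) ≈ 0.3171, P(species Z) ≈ 0.4268
After 'present': normaliser = 0.65·0.2561 + 0.35·0.3171 + 0.65·0.4268; P(species X) ≈ 0.3000, P(species Y) ≈ 0.2000, P(species Z) ≈ 0.5000
After 'absent': normaliser = 0.35·0.3000 + 0.65·0.2000 + 0.35·0.5000; P(species X) ≈ 0.2561, P(species Y) ≈ 0.3171, P(species Z) ≈ 0.4268

0.427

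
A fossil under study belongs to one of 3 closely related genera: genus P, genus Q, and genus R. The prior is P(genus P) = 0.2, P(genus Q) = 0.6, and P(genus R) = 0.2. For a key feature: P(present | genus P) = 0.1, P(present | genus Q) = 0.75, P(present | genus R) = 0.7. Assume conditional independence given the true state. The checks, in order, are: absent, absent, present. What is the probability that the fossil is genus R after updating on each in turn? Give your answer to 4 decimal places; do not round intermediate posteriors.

Each posterior becomes the prior for the next update.
After 'absent': normaliser = 0.9·0.2000 + 0.25·0.6000 + 0.3·0.2000; P(genus P) ≈ 0.4615, P(genus Q) ≈ 0.3846, P(genus R) ≈ 0.1538
After 'absent': normaliser = 0.9·0.4615 + 0.25·0.3846 + 0.3·0.1538; P(genus P) ≈ 0.7448, P(genus Q) ≈ 0.1724, P(genus R) ≈ 0.0828
After 'present': normaliser = 0.1·0.7448 + 0.75·0.1724 + 0.7·0.0828; P(genus P) ≈ 0.2846, P(genus Q) ≈ 0.4941, P(genus R) ≈ 0.2213

0.2213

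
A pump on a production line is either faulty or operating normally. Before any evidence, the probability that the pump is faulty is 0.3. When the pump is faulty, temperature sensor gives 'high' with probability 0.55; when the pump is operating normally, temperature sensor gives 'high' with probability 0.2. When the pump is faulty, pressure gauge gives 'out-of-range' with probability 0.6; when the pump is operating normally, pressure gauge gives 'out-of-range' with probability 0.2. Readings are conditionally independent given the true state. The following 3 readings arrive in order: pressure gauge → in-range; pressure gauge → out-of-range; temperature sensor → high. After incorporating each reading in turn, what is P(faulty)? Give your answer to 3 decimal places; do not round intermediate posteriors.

After pressure gauge='in-range': P(faulty) = 0.4·0.3000 / (0.4·0.3000 + 0.8·0.7000) ≈ 0.1765
After pressure gauge='out-of-range': P(faulty) = 0.6·0.1765 / (0.6·0.1765 + 0.2·0.8235) ≈ 0.3913
After temperature sensor='high': P(faulty) = 0.55·0.3913 / (0.55·0.3913 + 0.2·0.6087) ≈ 0.6387

0.639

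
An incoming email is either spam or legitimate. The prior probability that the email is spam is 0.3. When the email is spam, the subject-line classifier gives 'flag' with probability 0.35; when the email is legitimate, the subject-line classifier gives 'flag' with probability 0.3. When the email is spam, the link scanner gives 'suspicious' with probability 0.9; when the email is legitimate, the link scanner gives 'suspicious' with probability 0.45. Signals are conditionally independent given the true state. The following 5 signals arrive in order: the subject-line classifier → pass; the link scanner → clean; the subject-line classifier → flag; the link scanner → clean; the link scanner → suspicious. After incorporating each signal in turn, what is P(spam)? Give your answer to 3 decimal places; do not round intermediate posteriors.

0.030

Apply Bayes' rule sequentially, carrying P(spam) forward.
After the subject-line classifier='pass': P(spam) = 0.65·0.3000 / (0.65·0.3000 + 0.7·0.7000) ≈ 0.2847
After the link scanner='clean': P(spam) = 0.1·0.2847 / (0.1·0.2847 + 0.55·0.7153) ≈ 0.0675
After the subject-line classifier='flag': P(spam) = 0.35·0.0675 / (0.35·0.0675 + 0.3·0.9325) ≈ 0.0778
After the link scanner='clean': P(spam) = 0.1·0.0778 / (0.1·0.0778 + 0.55·0.9222) ≈ 0.0151
After the link scanner='suspicious': P(spam) = 0.9·0.0151 / (0.9·0.0151 + 0.45·0.9849) ≈ 0.0298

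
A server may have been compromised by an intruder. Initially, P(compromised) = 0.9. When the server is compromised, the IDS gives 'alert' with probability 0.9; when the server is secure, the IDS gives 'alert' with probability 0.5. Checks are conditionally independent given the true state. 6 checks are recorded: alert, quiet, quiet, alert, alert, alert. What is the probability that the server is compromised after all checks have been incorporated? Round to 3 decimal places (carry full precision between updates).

0.791

Apply Bayes' rule sequentially, carrying P(compromised) forward.
After 'alert': P(compromised) = 0.9·0.9000 / (0.9·0.9000 + 0.5·0.1000) ≈ 0.9419
After 'quiet': P(compromised) = 0.1·0.9419 / (0.1·0.9419 + 0.5·0.0581) ≈ 0.7642
After 'quiet': P(compromised) = 0.1·0.7642 / (0.1·0.7642 + 0.5·0.2358) ≈ 0.3932
After 'alert': P(compromised) = 0.9·0.3932 / (0.9·0.3932 + 0.5·0.6068) ≈ 0.5384
After 'alert': P(compromised) = 0.9·0.5384 / (0.9·0.5384 + 0.5·0.4616) ≈ 0.6774
After 'alert': P(compromised) = 0.9·0.6774 / (0.9·0.6774 + 0.5·0.3226) ≈ 0.7908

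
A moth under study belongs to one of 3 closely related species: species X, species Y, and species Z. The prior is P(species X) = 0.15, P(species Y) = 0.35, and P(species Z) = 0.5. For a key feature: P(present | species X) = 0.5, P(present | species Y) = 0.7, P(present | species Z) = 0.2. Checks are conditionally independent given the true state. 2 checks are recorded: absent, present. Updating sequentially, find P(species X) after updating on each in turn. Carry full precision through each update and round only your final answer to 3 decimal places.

0.196

After 'absent': normaliser = 0.5·0.1500 + 0.3·0.3500 + 0.8·0.5000; P(species X) ≈ 0.1293, P(species Y) ≈ 0.1810, P(species Z) ≈ 0.6897
After 'present': normaliser = 0.5·0.1293 + 0.7·0.1810 + 0.2·0.6897; P(species X) ≈ 0.1963, P(species Y) ≈ 0.3848, P(species Z) ≈ 0.4188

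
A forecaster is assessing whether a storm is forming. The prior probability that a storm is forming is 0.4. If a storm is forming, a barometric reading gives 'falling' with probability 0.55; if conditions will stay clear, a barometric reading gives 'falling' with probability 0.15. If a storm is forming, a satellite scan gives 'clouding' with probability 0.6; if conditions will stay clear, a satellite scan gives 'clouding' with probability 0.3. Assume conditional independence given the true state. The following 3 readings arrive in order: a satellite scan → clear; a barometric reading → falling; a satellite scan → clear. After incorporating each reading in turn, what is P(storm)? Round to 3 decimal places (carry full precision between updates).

0.444

After a satellite scan='clear': P(storm) = 0.4·0.4000 / (0.4·0.4000 + 0.7·0.6000) ≈ 0.2759
After a barometric reading='falling': P(storm) = 0.55·0.2759 / (0.55·0.2759 + 0.15·0.7241) ≈ 0.5828
After a satellite scan='clear': P(storm) = 0.4·0.5828 / (0.4·0.5828 + 0.7·0.4172) ≈ 0.4439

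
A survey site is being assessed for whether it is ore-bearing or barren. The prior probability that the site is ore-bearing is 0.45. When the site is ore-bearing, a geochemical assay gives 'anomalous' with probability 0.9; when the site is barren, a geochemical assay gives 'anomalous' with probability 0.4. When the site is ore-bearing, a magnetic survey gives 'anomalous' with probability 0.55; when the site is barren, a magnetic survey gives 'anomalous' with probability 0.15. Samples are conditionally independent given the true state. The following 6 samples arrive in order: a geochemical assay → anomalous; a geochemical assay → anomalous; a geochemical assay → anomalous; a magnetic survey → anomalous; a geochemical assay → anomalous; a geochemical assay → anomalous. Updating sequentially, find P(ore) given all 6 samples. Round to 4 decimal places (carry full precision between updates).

Apply Bayes' rule sequentially, carrying P(ore) forward.
After a geochemical assay='anomalous': P(ore) = 0.9·0.4500 / (0.9·0.4500 + 0.4·0.5500) ≈ 0.6480
After a geochemical assay='anomalous': P(ore) = 0.9·0.6480 / (0.9·0.6480 + 0.4·0.3520) ≈ 0.8055
After a geochemical assay='anomalous': P(ore) = 0.9·0.8055 / (0.9·0.8055 + 0.4·0.1945) ≈ 0.9031
After a magnetic survey='anomalous': P(ore) = 0.55·0.9031 / (0.55·0.9031 + 0.15·0.0969) ≈ 0.9716
After a geochemical assay='anomalous': P(ore) = 0.9·0.9716 / (0.9·0.9716 + 0.4·0.0284) ≈ 0.9872
After a geochemical assay='anomalous': P(ore) = 0.9·0.9872 / (0.9·0.9872 + 0.4·0.0128) ≈ 0.9943

0.9943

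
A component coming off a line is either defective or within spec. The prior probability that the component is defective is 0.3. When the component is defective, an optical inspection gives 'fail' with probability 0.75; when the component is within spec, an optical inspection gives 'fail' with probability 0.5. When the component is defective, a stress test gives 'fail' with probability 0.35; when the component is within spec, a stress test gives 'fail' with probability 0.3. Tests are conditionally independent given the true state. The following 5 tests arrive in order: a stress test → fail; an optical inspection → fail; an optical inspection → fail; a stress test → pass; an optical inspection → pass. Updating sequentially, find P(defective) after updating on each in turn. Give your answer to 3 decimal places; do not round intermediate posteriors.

Apply Bayes' rule sequentially, carrying P(defective) forward.
After a stress test='fail': P(defective) = 0.35·0.3000 / (0.35·0.3000 + 0.3·0.7000) ≈ 0.3333
After an optical inspection='fail': P(defective) = 0.75·0.3333 / (0.75·0.3333 + 0.5·0.6667) ≈ 0.4286
After an optical inspection='fail': P(defective) = 0.75·0.4286 / (0.75·0.4286 + 0.5·0.5714) ≈ 0.5294
After a stress test='pass': P(defective) = 0.65·0.5294 / (0.65·0.5294 + 0.7·0.4706) ≈ 0.5109
After an optical inspection='pass': P(defective) = 0.25·0.5109 / (0.25·0.5109 + 0.5·0.4891) ≈ 0.3431

0.343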